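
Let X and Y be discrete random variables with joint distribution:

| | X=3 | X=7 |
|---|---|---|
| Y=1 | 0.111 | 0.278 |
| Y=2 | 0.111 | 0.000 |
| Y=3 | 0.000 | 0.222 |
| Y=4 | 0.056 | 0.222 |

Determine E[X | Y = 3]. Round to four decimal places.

P(Y = 3) = 0.222.
Σ X·P over the event = 7·(0.222) = 1.554.
E[X | Y = 3] = (1.554) / (0.222) = 7.0000.

7.0000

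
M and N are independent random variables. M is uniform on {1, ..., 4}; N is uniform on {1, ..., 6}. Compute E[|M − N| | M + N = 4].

Outcomes with M + N = 4: (1,3), (2,2), (3,1), each with probability 1/24.
E[|M − N| | M + N = 4] = (2 + 0 + 2) / 3 = 4/3.

4/3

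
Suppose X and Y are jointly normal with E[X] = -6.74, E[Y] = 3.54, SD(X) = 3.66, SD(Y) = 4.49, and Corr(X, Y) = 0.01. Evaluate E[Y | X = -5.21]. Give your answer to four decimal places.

3.5588

For a bivariate normal, E[Y | X=x] = μ_Y + ρ·(σ_Y/σ_X)·(x − μ_X).
E[Y | X=-5.21] = 3.54 + (0.01)·(4.49/3.66)·(-5.21 − (-6.74)) = 3.54 + (0.012268)·(1.53) = 3.5588.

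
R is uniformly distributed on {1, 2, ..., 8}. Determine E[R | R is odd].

4

Given R is odd, R is equally likely to be any of {1, 3, 5, 7}.
E[R | R is odd] = (1 + 3 + 5 + 7) / 4 = 4.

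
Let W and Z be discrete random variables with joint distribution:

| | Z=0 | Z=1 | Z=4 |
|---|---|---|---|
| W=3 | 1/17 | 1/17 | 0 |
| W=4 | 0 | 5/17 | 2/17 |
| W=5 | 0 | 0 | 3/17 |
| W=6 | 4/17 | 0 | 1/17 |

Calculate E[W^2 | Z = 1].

P(Z = 1) = 6/17.
Σ W^2·P over the event = 9·(1/17) + 16·(5/17) = 89/17.
E[W^2 | Z = 1] = (89/17) / (6/17) = 89/6.

89/6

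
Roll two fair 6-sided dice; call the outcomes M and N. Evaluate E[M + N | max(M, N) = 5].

Outcomes with max(M, N) = 5: (1,5), (2,5), (3,5), (4,5), (5,1), (5,2), (5,3), (5,4), (5,5), each with probability 1/36.
E[M + N | max(M, N) = 5] = (6 + 7 + 8 + 9 + 6 + 7 + 8 + 9 + 10) / 9 = 70/9.

70/9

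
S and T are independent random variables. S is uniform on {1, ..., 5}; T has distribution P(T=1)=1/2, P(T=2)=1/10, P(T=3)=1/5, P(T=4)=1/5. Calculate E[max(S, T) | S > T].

P(S > T) = 29/50.
Summing max(S,T)·P(x,y) over outcomes with S > T gives 11/5.
E[max(S, T) | S > T] = (11/5) / (29/50) = 110/29.

110/29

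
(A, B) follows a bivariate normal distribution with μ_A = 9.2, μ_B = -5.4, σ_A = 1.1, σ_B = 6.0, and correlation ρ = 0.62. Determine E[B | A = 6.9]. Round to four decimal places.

The regression of B on A has slope ρ·σ_B/σ_A and passes through (μ_A, μ_B).
E[B | A=6.9] = -5.4 + (0.62)·(6.0/1.1)·(6.9 − (9.2)) = -5.4 + (3.38182)·(-2.3) = -13.1782.

-13.1782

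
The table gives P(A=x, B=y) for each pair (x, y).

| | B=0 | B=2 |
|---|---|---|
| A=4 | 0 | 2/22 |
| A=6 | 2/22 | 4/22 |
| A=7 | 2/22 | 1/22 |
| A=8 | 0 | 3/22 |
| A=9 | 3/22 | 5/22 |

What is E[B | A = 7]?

P(A = 7) = 3/22.
Σ B·P over the event = 0·(2/22) + 2·(1/22) = 1/11.
E[B | A = 7] = (1/11) / (3/22) = 2/3.

2/3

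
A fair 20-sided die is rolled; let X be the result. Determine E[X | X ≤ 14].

15/2

P(X ≤ 14) = 7/10.
E[X | X ≤ 14] = (21/4) / (7/10) = 15/2.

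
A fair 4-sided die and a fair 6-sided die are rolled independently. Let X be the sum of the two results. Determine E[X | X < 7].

P(X < 7) = 7/12.
Σ over the event: 2·1/24 + 3·1/12 + 4·1/8 + 5·1/6 + 6·1/6 = 8/3.
E[X | X < 7] = (8/3) / (7/12) = 32/7.

32/7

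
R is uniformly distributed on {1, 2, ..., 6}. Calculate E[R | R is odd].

Given R is odd, R is equally likely to be any of {1, 3, 5}.
E[R | R is odd] = (1 + 3 + 5) / 3 = 3.

3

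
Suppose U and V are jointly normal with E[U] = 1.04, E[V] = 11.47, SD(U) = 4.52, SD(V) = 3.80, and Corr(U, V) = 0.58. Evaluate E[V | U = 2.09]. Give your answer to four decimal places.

E[V | U=x] = μ_V + ρ(σ_V/σ_U)(x − μ_U) for jointly normal variables.
E[V | U=2.09] = 11.47 + (0.58)·(3.80/4.52)·(2.09 − (1.04)) = 11.47 + (0.48761)·(1.05) = 11.9820.

11.9820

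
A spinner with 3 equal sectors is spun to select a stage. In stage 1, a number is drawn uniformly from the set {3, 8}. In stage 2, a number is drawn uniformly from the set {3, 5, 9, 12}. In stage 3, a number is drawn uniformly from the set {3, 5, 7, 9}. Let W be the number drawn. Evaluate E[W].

25/4

E[W | stage 1] = (3+8)/2 = 11/2.
E[W | stage 2] = (3+5+9+12)/4 = 29/4.
E[W | stage 3] = (3+5+7+9)/4 = 6.
By the law of total expectation,
E[W] = (1/3)·(11/2) + (1/3)·(29/4) + (1/3)·(6) = 25/4.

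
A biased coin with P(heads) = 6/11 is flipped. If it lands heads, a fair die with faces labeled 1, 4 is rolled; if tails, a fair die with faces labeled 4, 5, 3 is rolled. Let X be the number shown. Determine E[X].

E[X | heads] = (1+4)/2 = 5/2.
E[X | tails] = (4+5+3)/3 = 4.
By the law of total expectation,
E[X] = (6/11)·(5/2) + (5/11)·(4) = 35/11.

35/11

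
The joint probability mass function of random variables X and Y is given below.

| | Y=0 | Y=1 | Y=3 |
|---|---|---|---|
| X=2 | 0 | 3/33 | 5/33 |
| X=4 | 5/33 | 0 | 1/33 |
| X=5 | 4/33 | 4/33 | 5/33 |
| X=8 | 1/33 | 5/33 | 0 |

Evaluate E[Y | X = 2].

P(X = 2) = 8/33.
Summing Y·P(X=x,Y=y) over the conditioning event gives 6/11.
E[Y | X = 2] = (6/11) / (8/33) = 9/4.

9/4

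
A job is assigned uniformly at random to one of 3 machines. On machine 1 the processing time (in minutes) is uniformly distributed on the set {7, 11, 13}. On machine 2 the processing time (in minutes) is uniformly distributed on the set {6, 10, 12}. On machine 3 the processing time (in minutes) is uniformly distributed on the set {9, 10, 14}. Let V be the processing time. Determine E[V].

92/9

E[V | machine 1] = (7+11+13)/3 = 31/3.
E[V | machine 2] = (6+10+12)/3 = 28/3.
E[V | machine 3] = (9+10+14)/3 = 11.
E[V] = (1/3)·(31/3) + (1/3)·(28/3) + (1/3)·(11) = 92/9.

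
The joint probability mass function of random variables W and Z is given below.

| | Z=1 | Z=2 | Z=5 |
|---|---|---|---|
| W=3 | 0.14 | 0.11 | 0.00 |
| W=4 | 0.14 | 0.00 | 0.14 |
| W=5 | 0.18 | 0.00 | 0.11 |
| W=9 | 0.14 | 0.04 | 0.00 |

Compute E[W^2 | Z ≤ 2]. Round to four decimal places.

31.4267

P(Z ≤ 2) = 0.75.
Σ W^2·P over the event = 9·(0.14) + 9·(0.11) + 16·(0.14) + 25·(0.18) + 81·(0.14) + 81·(0.04) = 23.57.
E[W^2 | Z ≤ 2] = (23.57) / (0.75) = 31.4267.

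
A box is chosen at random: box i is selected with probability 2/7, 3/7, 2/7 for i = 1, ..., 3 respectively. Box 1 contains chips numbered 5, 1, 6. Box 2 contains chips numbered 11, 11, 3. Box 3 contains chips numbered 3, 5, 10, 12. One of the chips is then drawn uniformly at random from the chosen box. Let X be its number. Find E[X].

48/7

E[X | box 1] = (5+1+6)/3 = 4.
E[X | box 2] = (11+11+3)/3 = 25/3.
E[X | box 3] = (3+5+10+12)/4 = 15/2.
By the law of total expectation,
E[X] = (2/7)·(4) + (3/7)·(25/3) + (2/7)·(15/2) = 48/7.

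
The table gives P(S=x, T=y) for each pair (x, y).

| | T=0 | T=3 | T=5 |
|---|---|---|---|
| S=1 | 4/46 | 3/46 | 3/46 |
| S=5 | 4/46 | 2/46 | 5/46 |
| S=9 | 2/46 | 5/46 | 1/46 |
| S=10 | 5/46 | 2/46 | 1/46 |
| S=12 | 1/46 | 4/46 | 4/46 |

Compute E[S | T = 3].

P(T = 3) = 8/23.
Σ S·P over the event = 1·(3/46) + 5·(2/46) + 9·(5/46) + 10·(2/46) + 12·(4/46) = 63/23.
E[S | T = 3] = (63/23) / (8/23) = 63/8.

63/8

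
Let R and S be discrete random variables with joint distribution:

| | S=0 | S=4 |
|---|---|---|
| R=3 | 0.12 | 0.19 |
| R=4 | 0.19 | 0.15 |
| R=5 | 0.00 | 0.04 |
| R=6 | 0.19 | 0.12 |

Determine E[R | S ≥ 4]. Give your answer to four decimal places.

4.1800

P(S ≥ 4) = 0.50.
Σ R·P over the event = 3·(0.19) + 4·(0.15) + 5·(0.04) + 6·(0.12) = 2.09.
E[R | S ≥ 4] = (2.09) / (0.50) = 4.1800.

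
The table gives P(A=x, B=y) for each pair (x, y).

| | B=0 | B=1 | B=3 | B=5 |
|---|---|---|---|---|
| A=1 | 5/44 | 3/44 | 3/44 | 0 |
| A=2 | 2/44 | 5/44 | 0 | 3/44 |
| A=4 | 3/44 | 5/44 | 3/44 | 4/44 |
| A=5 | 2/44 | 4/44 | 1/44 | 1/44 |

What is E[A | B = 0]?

P(B = 0) = 3/11.
Σ A·P over the event = 1·(5/44) + 2·(2/44) + 4·(3/44) + 5·(2/44) = 31/44.
E[A | B = 0] = (31/44) / (3/11) = 31/12.

31/12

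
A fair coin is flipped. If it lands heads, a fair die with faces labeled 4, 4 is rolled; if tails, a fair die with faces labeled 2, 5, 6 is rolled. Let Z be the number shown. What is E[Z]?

E[Z | heads] = (4+4)/2 = 4.
E[Z | tails] = (2+5+6)/3 = 13/3.
E[Z] = (1/2)·(4) + (1/2)·(13/3) = 25/6.

25/6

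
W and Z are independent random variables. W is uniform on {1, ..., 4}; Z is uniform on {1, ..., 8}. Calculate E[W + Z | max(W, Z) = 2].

P(max(W, Z) = 2) = 3/32.
Summing (W+Z)·P(x,y) over outcomes with max(W, Z) = 2 gives 5/16.
E[W + Z | max(W, Z) = 2] = (5/16) / (3/32) = 10/3.

10/3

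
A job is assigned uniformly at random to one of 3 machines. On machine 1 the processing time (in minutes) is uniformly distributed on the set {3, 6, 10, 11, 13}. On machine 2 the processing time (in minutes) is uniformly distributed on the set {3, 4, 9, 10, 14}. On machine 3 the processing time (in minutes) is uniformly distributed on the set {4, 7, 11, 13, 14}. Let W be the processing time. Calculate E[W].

44/5

E[W | machine 1] = (3+6+10+11+13)/5 = 43/5.
E[W | machine 2] = (3+4+9+10+14)/5 = 8.
E[W | machine 3] = (4+7+11+13+14)/5 = 49/5.
E[W] = (1/3)·(43/5) + (1/3)·(8) + (1/3)·(49/5) = 44/5.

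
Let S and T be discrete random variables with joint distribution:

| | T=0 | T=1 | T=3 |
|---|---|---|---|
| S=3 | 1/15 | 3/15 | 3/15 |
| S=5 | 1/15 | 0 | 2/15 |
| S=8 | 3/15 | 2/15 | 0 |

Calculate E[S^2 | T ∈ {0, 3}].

303/10

P(T ∈ {0, 3}) = 2/3.
Σ S^2·P over the event = 9·(1/15) + 9·(3/15) + 25·(1/15) + 25·(2/15) + 64·(3/15) = 101/5.
E[S^2 | T ∈ {0, 3}] = (101/5) / (2/3) = 303/10.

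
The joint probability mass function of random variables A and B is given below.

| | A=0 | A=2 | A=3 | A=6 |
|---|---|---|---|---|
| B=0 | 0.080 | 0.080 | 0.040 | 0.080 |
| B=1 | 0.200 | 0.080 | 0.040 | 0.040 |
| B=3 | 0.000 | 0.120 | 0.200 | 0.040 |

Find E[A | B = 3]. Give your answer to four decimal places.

P(B = 3) = 0.360.
Summing A·P(A=x,B=y) over the conditioning event gives 1.080.
E[A | B = 3] = (1.080) / (0.360) = 3.0000.

3.0000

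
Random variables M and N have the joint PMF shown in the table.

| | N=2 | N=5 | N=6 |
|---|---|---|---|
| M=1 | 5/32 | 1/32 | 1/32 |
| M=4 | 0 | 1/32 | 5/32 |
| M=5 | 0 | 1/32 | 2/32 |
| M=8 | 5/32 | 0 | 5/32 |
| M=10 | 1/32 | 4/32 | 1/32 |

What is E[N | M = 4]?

P(M = 4) = 3/16.
Σ N·P over the event = 5·(1/32) + 6·(5/32) = 35/32.
E[N | M = 4] = (35/32) / (3/16) = 35/6.

35/6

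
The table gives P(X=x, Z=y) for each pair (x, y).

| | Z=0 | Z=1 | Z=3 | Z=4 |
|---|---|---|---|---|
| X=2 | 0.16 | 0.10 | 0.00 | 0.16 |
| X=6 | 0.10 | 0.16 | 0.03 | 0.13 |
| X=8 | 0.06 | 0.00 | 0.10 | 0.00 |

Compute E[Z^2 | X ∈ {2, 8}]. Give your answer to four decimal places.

P(X ∈ {2, 8}) = 0.58.
Σ Z^2·P over the event = 0·(0.16) + 1·(0.10) + 16·(0.16) + 0·(0.06) + 9·(0.10) = 3.56.
E[Z^2 | X ∈ {2, 8}] = (3.56) / (0.58) = 6.1379.

6.1379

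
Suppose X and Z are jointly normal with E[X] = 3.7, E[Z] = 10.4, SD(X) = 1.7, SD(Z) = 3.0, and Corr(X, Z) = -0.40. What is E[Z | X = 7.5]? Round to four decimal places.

E[Z | X=x] = μ_Z + ρ(σ_Z/σ_X)(x − μ_X) for jointly normal variables.
E[Z | X=7.5] = 10.4 + (-0.40)·(3.0/1.7)·(7.5 − (3.7)) = 10.4 + (-0.705882)·(3.8) = 7.7176.

7.7176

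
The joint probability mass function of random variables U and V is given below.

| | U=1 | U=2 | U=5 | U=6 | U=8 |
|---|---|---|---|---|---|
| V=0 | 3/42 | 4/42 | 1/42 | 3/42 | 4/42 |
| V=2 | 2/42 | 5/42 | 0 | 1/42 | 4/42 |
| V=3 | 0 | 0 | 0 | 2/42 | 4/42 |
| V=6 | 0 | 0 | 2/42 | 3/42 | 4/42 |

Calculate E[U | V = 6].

20/3

P(V = 6) = 3/14.
Σ U·P over the event = 5·(2/42) + 6·(3/42) + 8·(4/42) = 10/7.
E[U | V = 6] = (10/7) / (3/14) = 20/3.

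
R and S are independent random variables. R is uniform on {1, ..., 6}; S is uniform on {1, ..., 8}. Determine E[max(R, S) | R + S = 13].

P(R + S = 13) = 1/24.
Summing max(R,S)·P(x,y) over outcomes with R + S = 13 gives 5/16.
E[max(R, S) | R + S = 13] = (5/16) / (1/24) = 15/2.

15/2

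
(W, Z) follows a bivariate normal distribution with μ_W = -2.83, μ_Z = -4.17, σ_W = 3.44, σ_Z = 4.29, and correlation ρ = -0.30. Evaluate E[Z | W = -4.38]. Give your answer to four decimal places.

For a bivariate normal, E[Z | W=x] = μ_Z + ρ·(σ_Z/σ_W)·(x − μ_W).
E[Z | W=-4.38] = -4.17 + (-0.30)·(4.29/3.44)·(-4.38 − (-2.83)) = -4.17 + (-0.37413)·(-1.55) = -3.5901.

-3.5901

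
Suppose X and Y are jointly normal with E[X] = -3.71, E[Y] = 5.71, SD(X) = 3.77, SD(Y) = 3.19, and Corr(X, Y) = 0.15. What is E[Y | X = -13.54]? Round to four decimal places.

For a bivariate normal, E[Y | X=x] = μ_Y + ρ·(σ_Y/σ_X)·(x − μ_X).
E[Y | X=-13.54] = 5.71 + (0.15)·(3.19/3.77)·(-13.54 − (-3.71)) = 5.71 + (0.126923)·(-9.83) = 4.4623.

4.4623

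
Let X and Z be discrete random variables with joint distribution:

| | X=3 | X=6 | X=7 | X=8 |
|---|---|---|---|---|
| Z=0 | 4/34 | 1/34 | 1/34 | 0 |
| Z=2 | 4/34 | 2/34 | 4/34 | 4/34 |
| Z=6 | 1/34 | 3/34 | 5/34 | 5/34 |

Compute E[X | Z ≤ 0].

25/6

P(Z ≤ 0) = 3/17.
Σ X·P over the event = 3·(4/34) + 6·(1/34) + 7·(1/34) = 25/34.
E[X | Z ≤ 0] = (25/34) / (3/17) = 25/6.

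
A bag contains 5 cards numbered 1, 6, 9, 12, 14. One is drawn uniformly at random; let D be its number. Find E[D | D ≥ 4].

41/4

P(D ≥ 4) = 4/5.
Σ over the event: 6·1/5 + 9·1/5 + 12·1/5 + 14·1/5 = 41/5.
E[D | D ≥ 4] = (41/5) / (4/5) = 41/4.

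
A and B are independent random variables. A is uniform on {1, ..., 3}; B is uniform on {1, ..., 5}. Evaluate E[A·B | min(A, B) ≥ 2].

P(min(A, B) ≥ 2) = 8/15.
Summing AB·P(x,y) over outcomes with min(A, B) ≥ 2 gives 14/3.
E[A·B | min(A, B) ≥ 2] = (14/3) / (8/15) = 35/4.

35/4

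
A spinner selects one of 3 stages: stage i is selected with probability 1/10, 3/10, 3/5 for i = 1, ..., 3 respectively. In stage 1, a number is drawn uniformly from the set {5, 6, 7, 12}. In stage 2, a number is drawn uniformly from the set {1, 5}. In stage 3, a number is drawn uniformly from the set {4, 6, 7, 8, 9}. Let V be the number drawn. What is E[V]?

573/100

E[V | stage 1] = (5+6+7+12)/4 = 15/2.
E[V | stage 2] = (1+5)/2 = 3.
E[V | stage 3] = (4+6+7+8+9)/5 = 34/5.
E[V] = (1/10)·(15/2) + (3/10)·(3) + (3/5)·(34/5) = 573/100.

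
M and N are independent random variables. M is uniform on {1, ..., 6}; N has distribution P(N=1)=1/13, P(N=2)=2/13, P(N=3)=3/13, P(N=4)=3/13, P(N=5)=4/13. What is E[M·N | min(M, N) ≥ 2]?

P(min(M, N) ≥ 2) = 10/13.
Summing MN·P(x,y) over outcomes with min(M, N) ≥ 2 gives 150/13.
E[M·N | min(M, N) ≥ 2] = (150/13) / (10/13) = 15.

15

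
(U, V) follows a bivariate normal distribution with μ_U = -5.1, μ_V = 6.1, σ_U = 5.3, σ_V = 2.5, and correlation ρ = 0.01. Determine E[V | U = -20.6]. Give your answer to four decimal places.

The regression of V on U has slope ρ·σ_V/σ_U and passes through (μ_U, μ_V).
E[V | U=-20.6] = 6.1 + (0.01)·(2.5/5.3)·(-20.6 − (-5.1)) = 6.1 + (0.004717)·(-15.5) = 6.0269.

6.0269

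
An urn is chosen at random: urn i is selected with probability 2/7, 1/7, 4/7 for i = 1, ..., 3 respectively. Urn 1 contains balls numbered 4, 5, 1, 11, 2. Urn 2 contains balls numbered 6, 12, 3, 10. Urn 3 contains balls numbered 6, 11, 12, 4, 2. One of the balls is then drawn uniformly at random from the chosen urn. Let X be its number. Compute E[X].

899/140

E[X | urn 1] = (4+5+1+11+2)/5 = 23/5.
E[X | urn 2] = (6+12+3+10)/4 = 31/4.
E[X | urn 3] = (6+11+12+4+2)/5 = 7.
By the law of total expectation,
E[X] = (2/7)·(23/5) + (1/7)·(31/4) + (4/7)·(7) = 899/140.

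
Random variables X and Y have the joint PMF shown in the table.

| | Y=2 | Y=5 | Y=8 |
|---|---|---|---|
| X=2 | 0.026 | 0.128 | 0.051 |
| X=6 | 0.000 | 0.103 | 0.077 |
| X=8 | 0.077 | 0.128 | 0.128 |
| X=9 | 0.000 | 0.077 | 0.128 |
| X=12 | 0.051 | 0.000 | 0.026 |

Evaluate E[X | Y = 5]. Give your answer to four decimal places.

5.9427

P(Y = 5) = 0.436.
Summing X·P(X=x,Y=y) over the conditioning event gives 2.591.
E[X | Y = 5] = (2.591) / (0.436) = 5.9427.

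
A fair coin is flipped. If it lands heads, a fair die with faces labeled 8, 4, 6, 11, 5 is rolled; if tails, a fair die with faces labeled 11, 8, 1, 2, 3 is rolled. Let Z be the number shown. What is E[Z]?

E[Z | heads] = (8+4+6+11+5)/5 = 34/5.
E[Z | tails] = (11+8+1+2+3)/5 = 5.
By the law of total expectation,
E[Z] = (1/2)·(34/5) + (1/2)·(5) = 59/10.

59/10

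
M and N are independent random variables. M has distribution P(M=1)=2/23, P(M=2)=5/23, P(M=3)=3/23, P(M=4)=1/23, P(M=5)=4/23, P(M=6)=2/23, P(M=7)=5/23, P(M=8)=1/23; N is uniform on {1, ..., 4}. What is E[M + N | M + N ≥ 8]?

362/39

P(M + N ≥ 8) = 39/92.
Summing (M+N)·P(x,y) over outcomes with M + N ≥ 8 gives 181/46.
E[M + N | M + N ≥ 8] = (181/46) / (39/92) = 362/39.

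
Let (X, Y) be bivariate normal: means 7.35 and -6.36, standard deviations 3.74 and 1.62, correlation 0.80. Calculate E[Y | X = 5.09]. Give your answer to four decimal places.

-7.1431

For a bivariate normal, E[Y | X=x] = μ_Y + ρ·(σ_Y/σ_X)·(x − μ_X).
E[Y | X=5.09] = -6.36 + (0.80)·(1.62/3.74)·(5.09 − (7.35)) = -6.36 + (0.34652)·(-2.26) = -7.1431.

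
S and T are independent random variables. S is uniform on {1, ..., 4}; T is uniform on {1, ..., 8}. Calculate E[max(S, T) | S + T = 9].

13/2

Outcomes with S + T = 9: (1,8), (2,7), (3,6), (4,5), each with probability 1/32.
E[max(S, T) | S + T = 9] = (8 + 7 + 6 + 5) / 4 = 13/2.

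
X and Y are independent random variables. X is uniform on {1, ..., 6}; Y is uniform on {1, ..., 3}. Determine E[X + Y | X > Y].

P(X > Y) = 2/3.
Summing (X+Y)·P(x,y) over outcomes with X > Y gives 25/6.
E[X + Y | X > Y] = (25/6) / (2/3) = 25/4.

25/4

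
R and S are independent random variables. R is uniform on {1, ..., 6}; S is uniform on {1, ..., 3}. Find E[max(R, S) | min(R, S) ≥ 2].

Outcomes with min(R, S) ≥ 2: (2,2), (2,3), (3,2), (3,3), (4,2), (4,3), (5,2), (5,3), (6,2), (6,3), each with probability 1/18.
E[max(R, S) | min(R, S) ≥ 2] = (2 + 3 + 3 + 3 + 4 + 4 + 5 + 5 + 6 + 6) / 10 = 41/10.

41/10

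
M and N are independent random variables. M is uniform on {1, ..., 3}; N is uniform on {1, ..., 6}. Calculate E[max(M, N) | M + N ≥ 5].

P(M + N ≥ 5) = 2/3.
Summing max(M,N)·P(x,y) over outcomes with M + N ≥ 5 gives 3.
E[max(M, N) | M + N ≥ 5] = (3) / (2/3) = 9/2.

9/2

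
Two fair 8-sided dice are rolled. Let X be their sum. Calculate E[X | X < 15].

P(X < 15) = 61/64.
E[X | X < 15] = (265/32) / (61/64) = 530/61.

530/61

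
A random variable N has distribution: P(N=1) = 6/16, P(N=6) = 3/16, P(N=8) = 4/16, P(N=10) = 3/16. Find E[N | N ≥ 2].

P(N ≥ 2) = 5/8.
Σ over the event: 6·3/16 + 8·1/4 + 10·3/16 = 5.
E[N | N ≥ 2] = (5) / (5/8) = 8.

8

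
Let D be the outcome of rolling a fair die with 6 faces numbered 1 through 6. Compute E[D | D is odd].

Given D is odd, D is equally likely to be any of {1, 3, 5}.
E[D | D is odd] = (1 + 3 + 5) / 3 = 3.

3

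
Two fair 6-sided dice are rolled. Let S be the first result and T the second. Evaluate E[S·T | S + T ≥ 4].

436/33

P(S + T ≥ 4) = 11/12.
Summing ST·P(x,y) over outcomes with S + T ≥ 4 gives 109/9.
E[S·T | S + T ≥ 4] = (109/9) / (11/12) = 436/33.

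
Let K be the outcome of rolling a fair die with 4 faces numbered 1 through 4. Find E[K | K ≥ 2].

Given K ≥ 2, K is equally likely to be any of {2, 3, 4}.
E[K | K ≥ 2] = (2 + 3 + 4) / 3 = 3.

3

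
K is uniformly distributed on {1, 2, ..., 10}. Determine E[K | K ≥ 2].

6

Given K ≥ 2, K is equally likely to be any of {2, 3, 4, 5, 6, 7, 8, 9, 10}.
E[K | K ≥ 2] = (2 + 3 + 4 + 5 + 6 + 7 + 8 + 9 + 10) / 9 = 6.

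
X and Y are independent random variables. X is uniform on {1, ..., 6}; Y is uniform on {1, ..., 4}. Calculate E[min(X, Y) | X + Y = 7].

9/4

Outcomes with X + Y = 7: (3,4), (4,3), (5,2), (6,1), each with probability 1/24.
E[min(X, Y) | X + Y = 7] = (3 + 3 + 2 + 1) / 4 = 9/4.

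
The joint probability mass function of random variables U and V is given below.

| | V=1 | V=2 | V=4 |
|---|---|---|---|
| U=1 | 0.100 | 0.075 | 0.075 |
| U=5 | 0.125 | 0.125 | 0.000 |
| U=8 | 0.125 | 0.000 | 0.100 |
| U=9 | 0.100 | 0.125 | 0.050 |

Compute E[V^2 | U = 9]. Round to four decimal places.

P(U = 9) = 0.275.
Σ V^2·P over the event = 1·(0.100) + 4·(0.125) + 16·(0.050) = 1.400.
E[V^2 | U = 9] = (1.400) / (0.275) = 5.0909.

5.0909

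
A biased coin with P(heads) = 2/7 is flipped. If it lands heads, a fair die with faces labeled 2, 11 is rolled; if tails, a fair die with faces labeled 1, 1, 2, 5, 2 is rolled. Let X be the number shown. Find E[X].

24/7

E[X | heads] = (2+11)/2 = 13/2.
E[X | tails] = (1+1+2+5+2)/5 = 11/5.
E[X] = (2/7)·(13/2) + (5/7)·(11/5) = 24/7.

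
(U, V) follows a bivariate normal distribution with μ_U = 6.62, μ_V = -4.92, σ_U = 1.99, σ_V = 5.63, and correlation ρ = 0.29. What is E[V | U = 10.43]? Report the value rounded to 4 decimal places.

-1.7941

E[V | U=x] = μ_V + ρ(σ_V/σ_U)(x − μ_U) for jointly normal variables.
E[V | U=10.43] = -4.92 + (0.29)·(5.63/1.99)·(10.43 − (6.62)) = -4.92 + (0.82045)·(3.81) = -1.7941.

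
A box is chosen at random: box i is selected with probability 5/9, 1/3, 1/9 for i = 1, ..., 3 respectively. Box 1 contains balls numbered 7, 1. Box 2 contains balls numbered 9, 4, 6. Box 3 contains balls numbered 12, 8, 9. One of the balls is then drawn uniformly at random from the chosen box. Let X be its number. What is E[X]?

146/27

E[X | box 1] = (7+1)/2 = 4.
E[X | box 2] = (9+4+6)/3 = 19/3.
E[X | box 3] = (12+8+9)/3 = 29/3.
E[X] = (5/9)·(4) + (1/3)·(19/3) + (1/9)·(29/3) = 146/27.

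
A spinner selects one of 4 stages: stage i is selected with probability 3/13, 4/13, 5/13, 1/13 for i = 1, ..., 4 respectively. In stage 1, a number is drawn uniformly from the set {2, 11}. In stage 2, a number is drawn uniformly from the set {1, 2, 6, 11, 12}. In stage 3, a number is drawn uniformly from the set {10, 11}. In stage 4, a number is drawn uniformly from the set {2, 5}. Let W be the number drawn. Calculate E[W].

E[W | stage 1] = (2+11)/2 = 13/2.
E[W | stage 2] = (1+2+6+11+12)/5 = 32/5.
E[W | stage 3] = (10+11)/2 = 21/2.
E[W | stage 4] = (2+5)/2 = 7/2.
E[W] = (3/13)·(13/2) + (4/13)·(32/5) + (5/13)·(21/2) + (1/13)·(7/2) = 1011/130.

1011/130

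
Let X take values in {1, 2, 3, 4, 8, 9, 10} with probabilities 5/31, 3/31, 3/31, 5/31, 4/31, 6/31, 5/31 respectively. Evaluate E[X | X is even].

108/17

P(X is even) = 17/31.
Σ over the event: 2·3/31 + 4·5/31 + 8·4/31 + 10·5/31 = 108/31.
E[X | X is even] = (108/31) / (17/31) = 108/17.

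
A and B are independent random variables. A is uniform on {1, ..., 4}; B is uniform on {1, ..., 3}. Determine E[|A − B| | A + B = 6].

P(A + B = 6) = 1/6.
Summing |A−B|·P(x,y) over outcomes with A + B = 6 gives 1/6.
E[|A − B| | A + B = 6] = (1/6) / (1/6) = 1.

1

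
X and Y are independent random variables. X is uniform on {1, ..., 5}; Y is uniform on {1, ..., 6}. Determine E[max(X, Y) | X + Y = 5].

P(X + Y = 5) = 2/15.
Summing max(X,Y)·P(x,y) over outcomes with X + Y = 5 gives 7/15.
E[max(X, Y) | X + Y = 5] = (7/15) / (2/15) = 7/2.

7/2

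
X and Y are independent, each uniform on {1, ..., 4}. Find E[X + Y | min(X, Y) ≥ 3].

Outcomes with min(X, Y) ≥ 3: (3,3), (3,4), (4,3), (4,4), each with probability 1/16.
E[X + Y | min(X, Y) ≥ 3] = (6 + 7 + 7 + 8) / 4 = 7.

7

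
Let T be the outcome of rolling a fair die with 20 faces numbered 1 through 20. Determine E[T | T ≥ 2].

P(T ≥ 2) = 19/20.
E[T | T ≥ 2] = (209/20) / (19/20) = 11.

11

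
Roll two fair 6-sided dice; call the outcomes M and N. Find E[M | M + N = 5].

5/2

P(M + N = 5) = 1/9.
Summing M·P(x,y) over outcomes with M + N = 5 gives 5/18.
E[M | M + N = 5] = (5/18) / (1/9) = 5/2.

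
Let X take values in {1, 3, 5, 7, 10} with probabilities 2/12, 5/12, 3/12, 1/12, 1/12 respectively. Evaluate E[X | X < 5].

P(X < 5) = 7/12.
Σ over the event: 1·1/6 + 3·5/12 = 17/12.
E[X | X < 5] = (17/12) / (7/12) = 17/7.

17/7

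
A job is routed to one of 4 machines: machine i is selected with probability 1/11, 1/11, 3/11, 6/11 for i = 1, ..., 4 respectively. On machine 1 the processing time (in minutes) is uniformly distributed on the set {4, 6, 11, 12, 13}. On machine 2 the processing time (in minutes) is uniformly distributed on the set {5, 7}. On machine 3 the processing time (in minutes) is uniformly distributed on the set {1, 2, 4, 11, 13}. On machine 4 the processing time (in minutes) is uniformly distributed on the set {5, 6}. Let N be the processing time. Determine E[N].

334/55

E[N | machine 1] = (4+6+11+12+13)/5 = 46/5.
E[N | machine 2] = (5+7)/2 = 6.
E[N | machine 3] = (1+2+4+11+13)/5 = 31/5.
E[N | machine 4] = (5+6)/2 = 11/2.
E[N] = (1/11)·(46/5) + (1/11)·(6) + (3/11)·(31/5) + (6/11)·(11/2) = 334/55.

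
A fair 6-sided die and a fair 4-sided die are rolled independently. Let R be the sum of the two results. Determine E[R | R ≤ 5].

4

P(R ≤ 5) = 5/12.
Σ over the event: 2·1/24 + 3·1/12 + 4·1/8 + 5·1/6 = 5/3.
E[R | R ≤ 5] = (5/3) / (5/12) = 4.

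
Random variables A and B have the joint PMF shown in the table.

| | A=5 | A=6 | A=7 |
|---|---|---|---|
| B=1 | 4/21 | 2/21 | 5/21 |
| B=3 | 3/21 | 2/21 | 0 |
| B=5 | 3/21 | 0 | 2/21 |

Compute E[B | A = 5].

14/5

P(A = 5) = 10/21.
Σ B·P over the event = 1·(4/21) + 3·(3/21) + 5·(3/21) = 4/3.
E[B | A = 5] = (4/3) / (10/21) = 14/5.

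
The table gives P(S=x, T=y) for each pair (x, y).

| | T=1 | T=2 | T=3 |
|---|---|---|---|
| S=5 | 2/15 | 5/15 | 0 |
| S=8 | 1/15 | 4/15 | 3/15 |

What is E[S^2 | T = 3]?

P(T = 3) = 1/5.
Σ S^2·P over the event = 64·(3/15) = 64/5.
E[S^2 | T = 3] = (64/5) / (1/5) = 64.

64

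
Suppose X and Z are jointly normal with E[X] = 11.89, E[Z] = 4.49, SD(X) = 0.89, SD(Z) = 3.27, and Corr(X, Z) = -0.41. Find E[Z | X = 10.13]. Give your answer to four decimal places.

7.1413

The regression of Z on X has slope ρ·σ_Z/σ_X and passes through (μ_X, μ_Z).
E[Z | X=10.13] = 4.49 + (-0.41)·(3.27/0.89)·(10.13 − (11.89)) = 4.49 + (-1.5064)·(-1.76) = 7.1413.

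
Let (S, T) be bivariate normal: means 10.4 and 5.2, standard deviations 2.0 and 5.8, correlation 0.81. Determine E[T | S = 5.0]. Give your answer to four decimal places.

For a bivariate normal, E[T | S=x] = μ_T + ρ·(σ_T/σ_S)·(x − μ_S).
E[T | S=5.0] = 5.2 + (0.81)·(5.8/2.0)·(5.0 − (10.4)) = 5.2 + (2.349)·(-5.4) = -7.4846.

-7.4846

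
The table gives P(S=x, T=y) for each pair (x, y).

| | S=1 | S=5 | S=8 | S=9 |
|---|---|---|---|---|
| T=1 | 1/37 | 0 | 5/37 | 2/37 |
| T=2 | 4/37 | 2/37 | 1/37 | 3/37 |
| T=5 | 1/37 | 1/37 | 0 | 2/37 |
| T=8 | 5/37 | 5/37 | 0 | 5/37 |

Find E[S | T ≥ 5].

P(T ≥ 5) = 19/37.
Σ S·P over the event = 1·(1/37) + 1·(5/37) + 5·(1/37) + 5·(5/37) + 9·(2/37) + 9·(5/37) = 99/37.
E[S | T ≥ 5] = (99/37) / (19/37) = 99/19.

99/19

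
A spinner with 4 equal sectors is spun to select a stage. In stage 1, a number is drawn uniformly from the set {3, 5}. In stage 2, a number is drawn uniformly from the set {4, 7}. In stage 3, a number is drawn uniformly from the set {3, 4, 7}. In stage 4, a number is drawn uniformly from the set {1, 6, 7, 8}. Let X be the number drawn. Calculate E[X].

E[X | stage 1] = (3+5)/2 = 4.
E[X | stage 2] = (4+7)/2 = 11/2.
E[X | stage 3] = (3+4+7)/3 = 14/3.
E[X | stage 4] = (1+6+7+8)/4 = 11/2.
E[X] = (1/4)·(4) + (1/4)·(11/2) + (1/4)·(14/3) + (1/4)·(11/2) = 59/12.

59/12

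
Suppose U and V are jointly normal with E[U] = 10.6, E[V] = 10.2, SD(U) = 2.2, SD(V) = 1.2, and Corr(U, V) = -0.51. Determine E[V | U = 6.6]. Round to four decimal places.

11.3127

For a bivariate normal, E[V | U=x] = μ_V + ρ·(σ_V/σ_U)·(x − μ_U).
E[V | U=6.6] = 10.2 + (-0.51)·(1.2/2.2)·(6.6 − (10.6)) = 10.2 + (-0.27818)·(-4) = 11.3127.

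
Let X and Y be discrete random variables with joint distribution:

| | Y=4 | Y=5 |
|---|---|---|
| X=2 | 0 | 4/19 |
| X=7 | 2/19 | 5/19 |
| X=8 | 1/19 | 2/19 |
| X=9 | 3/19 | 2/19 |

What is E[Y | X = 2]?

5

P(X = 2) = 4/19.
Σ Y·P over the event = 5·(4/19) = 20/19.
E[Y | X = 2] = (20/19) / (4/19) = 5.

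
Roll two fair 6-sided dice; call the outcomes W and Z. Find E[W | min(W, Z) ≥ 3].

9/2

P(min(W, Z) ≥ 3) = 4/9.
Summing W·P(x,y) over outcomes with min(W, Z) ≥ 3 gives 2.
E[W | min(W, Z) ≥ 3] = (2) / (4/9) = 9/2.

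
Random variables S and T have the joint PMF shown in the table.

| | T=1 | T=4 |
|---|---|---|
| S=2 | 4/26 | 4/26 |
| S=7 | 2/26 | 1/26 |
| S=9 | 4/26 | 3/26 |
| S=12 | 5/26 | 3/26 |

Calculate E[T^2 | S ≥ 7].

41/6

P(S ≥ 7) = 9/13.
Σ T^2·P over the event = 1·(2/26) + 16·(1/26) + 1·(4/26) + 16·(3/26) + 1·(5/26) + 16·(3/26) = 123/26.
E[T^2 | S ≥ 7] = (123/26) / (9/13) = 41/6.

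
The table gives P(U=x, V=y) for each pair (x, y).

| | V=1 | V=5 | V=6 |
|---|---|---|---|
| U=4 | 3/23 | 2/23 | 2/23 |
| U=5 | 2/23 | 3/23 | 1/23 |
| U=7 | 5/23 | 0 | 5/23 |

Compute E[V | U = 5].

23/6

P(U = 5) = 6/23.
Σ V·P over the event = 1·(2/23) + 5·(3/23) + 6·(1/23) = 1.
E[V | U = 5] = (1) / (6/23) = 23/6.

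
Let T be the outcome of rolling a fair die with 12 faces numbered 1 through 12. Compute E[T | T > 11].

12

Given T > 11, T is equally likely to be any of {12}.
E[T | T > 11] = (12) / 1 = 12.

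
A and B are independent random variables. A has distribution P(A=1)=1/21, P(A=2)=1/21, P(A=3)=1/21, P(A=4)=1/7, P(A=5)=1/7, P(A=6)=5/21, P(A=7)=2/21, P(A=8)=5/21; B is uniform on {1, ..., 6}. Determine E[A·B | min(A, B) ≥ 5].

363/10

P(min(A, B) ≥ 5) = 5/21.
Summing AB·P(x,y) over outcomes with min(A, B) ≥ 5 gives 121/14.
E[A·B | min(A, B) ≥ 5] = (121/14) / (5/21) = 363/10.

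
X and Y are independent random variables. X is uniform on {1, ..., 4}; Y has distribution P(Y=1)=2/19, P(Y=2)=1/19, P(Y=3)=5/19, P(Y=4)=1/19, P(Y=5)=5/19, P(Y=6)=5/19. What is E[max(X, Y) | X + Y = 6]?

P(X + Y = 6) = 3/19.
Summing max(X,Y)·P(x,y) over outcomes with X + Y = 6 gives 12/19.
E[max(X, Y) | X + Y = 6] = (12/19) / (3/19) = 4.

4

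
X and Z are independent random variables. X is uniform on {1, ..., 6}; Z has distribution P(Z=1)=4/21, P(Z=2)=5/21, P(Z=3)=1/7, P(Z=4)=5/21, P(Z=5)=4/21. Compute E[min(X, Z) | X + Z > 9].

P(X + Z > 9) = 13/126.
Summing min(X,Z)·P(x,y) over outcomes with X + Z > 9 gives 10/21.
E[min(X, Z) | X + Z > 9] = (10/21) / (13/126) = 60/13.

60/13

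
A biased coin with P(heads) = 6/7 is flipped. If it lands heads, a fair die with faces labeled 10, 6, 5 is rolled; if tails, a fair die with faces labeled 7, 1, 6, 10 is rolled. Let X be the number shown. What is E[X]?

E[X | heads] = (10+6+5)/3 = 7.
E[X | tails] = (7+1+6+10)/4 = 6.
E[X] = (6/7)·(7) + (1/7)·(6) = 48/7.

48/7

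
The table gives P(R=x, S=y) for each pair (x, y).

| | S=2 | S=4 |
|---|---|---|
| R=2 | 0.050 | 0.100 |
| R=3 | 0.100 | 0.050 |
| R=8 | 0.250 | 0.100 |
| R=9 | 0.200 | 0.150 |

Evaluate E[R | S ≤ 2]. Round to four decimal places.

7.0000

P(S ≤ 2) = 0.600.
Σ R·P over the event = 2·(0.050) + 3·(0.100) + 8·(0.250) + 9·(0.200) = 4.200.
E[R | S ≤ 2] = (4.200) / (0.600) = 7.0000.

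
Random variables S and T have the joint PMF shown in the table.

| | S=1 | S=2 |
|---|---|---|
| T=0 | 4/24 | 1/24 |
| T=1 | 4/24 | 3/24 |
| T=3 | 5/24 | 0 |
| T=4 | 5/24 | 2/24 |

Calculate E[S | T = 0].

6/5

P(T = 0) = 5/24.
Σ S·P over the event = 1·(4/24) + 2·(1/24) = 1/4.
E[S | T = 0] = (1/4) / (5/24) = 6/5.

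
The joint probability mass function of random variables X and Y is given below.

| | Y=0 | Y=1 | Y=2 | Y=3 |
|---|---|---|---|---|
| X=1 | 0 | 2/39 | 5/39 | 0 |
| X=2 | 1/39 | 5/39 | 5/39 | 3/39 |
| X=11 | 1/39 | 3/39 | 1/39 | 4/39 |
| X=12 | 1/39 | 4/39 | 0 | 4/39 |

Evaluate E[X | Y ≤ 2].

36/7

P(Y ≤ 2) = 28/39.
Summing X·P(X=x,Y=y) over the conditioning event gives 48/13.
E[X | Y ≤ 2] = (48/13) / (28/39) = 36/7.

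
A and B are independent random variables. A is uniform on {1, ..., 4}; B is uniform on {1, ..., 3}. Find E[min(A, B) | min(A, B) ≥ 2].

Outcomes with min(A, B) ≥ 2: (2,2), (2,3), (3,2), (3,3), (4,2), (4,3), each with probability 1/12.
E[min(A, B) | min(A, B) ≥ 2] = (2 + 2 + 2 + 3 + 2 + 3) / 6 = 7/3.

7/3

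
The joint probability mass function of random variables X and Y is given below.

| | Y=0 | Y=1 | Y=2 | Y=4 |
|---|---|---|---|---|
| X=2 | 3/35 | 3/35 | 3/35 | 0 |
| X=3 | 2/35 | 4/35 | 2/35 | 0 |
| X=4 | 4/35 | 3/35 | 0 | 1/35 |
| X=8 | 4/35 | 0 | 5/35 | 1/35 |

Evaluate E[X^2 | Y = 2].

35

P(Y = 2) = 2/7.
Σ X^2·P over the event = 4·(3/35) + 9·(2/35) + 64·(5/35) = 10.
E[X^2 | Y = 2] = (10) / (2/7) = 35.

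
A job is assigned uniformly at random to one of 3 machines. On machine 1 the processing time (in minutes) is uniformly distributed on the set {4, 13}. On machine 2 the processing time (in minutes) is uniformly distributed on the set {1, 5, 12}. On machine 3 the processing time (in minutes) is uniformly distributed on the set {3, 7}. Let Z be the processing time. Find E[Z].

13/2

E[Z | machine 1] = (4+13)/2 = 17/2.
E[Z | machine 2] = (1+5+12)/3 = 6.
E[Z | machine 3] = (3+7)/2 = 5.
By the law of total expectation,
E[Z] = (1/3)·(17/2) + (1/3)·(6) + (1/3)·(5) = 13/2.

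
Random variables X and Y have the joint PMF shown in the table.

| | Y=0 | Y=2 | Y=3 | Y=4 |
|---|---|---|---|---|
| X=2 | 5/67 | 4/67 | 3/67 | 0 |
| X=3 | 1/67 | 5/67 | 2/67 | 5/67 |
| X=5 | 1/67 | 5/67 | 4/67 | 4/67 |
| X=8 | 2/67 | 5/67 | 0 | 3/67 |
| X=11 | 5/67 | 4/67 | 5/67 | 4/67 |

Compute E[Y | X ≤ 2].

17/12

P(X ≤ 2) = 12/67.
Σ Y·P over the event = 0·(5/67) + 2·(4/67) + 3·(3/67) = 17/67.
E[Y | X ≤ 2] = (17/67) / (12/67) = 17/12.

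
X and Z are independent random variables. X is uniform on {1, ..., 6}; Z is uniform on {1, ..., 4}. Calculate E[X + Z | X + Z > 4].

62/9

P(X + Z > 4) = 3/4.
Summing (X+Z)·P(x,y) over outcomes with X + Z > 4 gives 31/6.
E[X + Z | X + Z > 4] = (31/6) / (3/4) = 62/9.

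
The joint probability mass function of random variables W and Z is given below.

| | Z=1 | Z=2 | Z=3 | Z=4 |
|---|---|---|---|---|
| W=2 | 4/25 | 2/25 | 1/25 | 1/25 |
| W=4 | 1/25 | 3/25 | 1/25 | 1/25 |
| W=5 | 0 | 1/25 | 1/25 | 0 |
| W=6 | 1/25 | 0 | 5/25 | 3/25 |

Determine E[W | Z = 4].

24/5

P(Z = 4) = 1/5.
Σ W·P over the event = 2·(1/25) + 4·(1/25) + 6·(3/25) = 24/25.
E[W | Z = 4] = (24/25) / (1/5) = 24/5.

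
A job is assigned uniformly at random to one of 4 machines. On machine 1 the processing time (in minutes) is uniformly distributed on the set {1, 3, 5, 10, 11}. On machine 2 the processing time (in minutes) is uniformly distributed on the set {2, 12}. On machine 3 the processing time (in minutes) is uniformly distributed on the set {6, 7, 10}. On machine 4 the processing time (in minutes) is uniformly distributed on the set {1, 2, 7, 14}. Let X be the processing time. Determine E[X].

E[X | machine 1] = (1+3+5+10+11)/5 = 6.
E[X | machine 2] = (2+12)/2 = 7.
E[X | machine 3] = (6+7+10)/3 = 23/3.
E[X | machine 4] = (1+2+7+14)/4 = 6.
By the law of total expectation,
E[X] = (1/4)·(6) + (1/4)·(7) + (1/4)·(23/3) + (1/4)·(6) = 20/3.

20/3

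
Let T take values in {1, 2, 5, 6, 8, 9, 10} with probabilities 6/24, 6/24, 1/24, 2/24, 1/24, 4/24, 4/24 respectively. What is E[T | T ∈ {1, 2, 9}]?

P(T ∈ {1, 2, 9}) = 2/3.
Σ over the event: 1·1/4 + 2·1/4 + 9·1/6 = 9/4.
E[T | T ∈ {1, 2, 9}] = (9/4) / (2/3) = 27/8.

27/8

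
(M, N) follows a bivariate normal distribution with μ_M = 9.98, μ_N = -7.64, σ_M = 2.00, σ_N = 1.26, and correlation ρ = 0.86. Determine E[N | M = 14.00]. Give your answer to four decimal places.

-5.4620

The regression of N on M has slope ρ·σ_N/σ_M and passes through (μ_M, μ_N).
E[N | M=14.00] = -7.64 + (0.86)·(1.26/2.00)·(14.00 − (9.98)) = -7.64 + (0.5418)·(4.02) = -5.4620.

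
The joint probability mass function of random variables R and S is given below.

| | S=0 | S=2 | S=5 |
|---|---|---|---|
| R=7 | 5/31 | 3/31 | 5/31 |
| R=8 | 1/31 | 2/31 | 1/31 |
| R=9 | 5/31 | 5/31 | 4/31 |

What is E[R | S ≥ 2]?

P(S ≥ 2) = 20/31.
Σ R·P over the event = 7·(3/31) + 7·(5/31) + 8·(2/31) + 8·(1/31) + 9·(5/31) + 9·(4/31) = 161/31.
E[R | S ≥ 2] = (161/31) / (20/31) = 161/20.

161/20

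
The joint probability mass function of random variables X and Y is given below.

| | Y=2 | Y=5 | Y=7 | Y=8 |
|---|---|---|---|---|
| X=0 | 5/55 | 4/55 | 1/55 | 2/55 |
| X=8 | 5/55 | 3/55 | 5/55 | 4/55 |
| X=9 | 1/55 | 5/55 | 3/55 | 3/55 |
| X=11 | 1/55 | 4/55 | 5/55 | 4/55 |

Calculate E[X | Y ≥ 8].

P(Y ≥ 8) = 13/55.
Σ X·P over the event = 0·(2/55) + 8·(4/55) + 9·(3/55) + 11·(4/55) = 103/55.
E[X | Y ≥ 8] = (103/55) / (13/55) = 103/13.

103/13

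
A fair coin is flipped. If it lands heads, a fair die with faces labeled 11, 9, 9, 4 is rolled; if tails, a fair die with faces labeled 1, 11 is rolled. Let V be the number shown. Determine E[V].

57/8

E[V | heads] = (11+9+9+4)/4 = 33/4.
E[V | tails] = (1+11)/2 = 6.
E[V] = (1/2)·(33/4) + (1/2)·(6) = 57/8.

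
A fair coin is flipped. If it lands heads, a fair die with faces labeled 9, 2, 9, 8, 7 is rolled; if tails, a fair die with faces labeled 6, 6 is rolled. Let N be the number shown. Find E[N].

13/2

E[N | heads] = (9+2+9+8+7)/5 = 7.
E[N | tails] = (6+6)/2 = 6.
By the law of total expectation,
E[N] = (1/2)·(7) + (1/2)·(6) = 13/2.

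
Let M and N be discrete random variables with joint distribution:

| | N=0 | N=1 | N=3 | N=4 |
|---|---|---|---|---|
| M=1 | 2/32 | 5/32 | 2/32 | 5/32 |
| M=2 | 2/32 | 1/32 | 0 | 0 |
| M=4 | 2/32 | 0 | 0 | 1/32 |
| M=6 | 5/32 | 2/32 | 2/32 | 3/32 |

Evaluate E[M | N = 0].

P(N = 0) = 11/32.
Summing M·P(M=x,N=y) over the conditioning event gives 11/8.
E[M | N = 0] = (11/8) / (11/32) = 4.

4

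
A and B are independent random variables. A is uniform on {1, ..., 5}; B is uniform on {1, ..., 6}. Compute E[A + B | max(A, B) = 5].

Outcomes with max(A, B) = 5: (1,5), (2,5), (3,5), (4,5), (5,1), (5,2), (5,3), (5,4), (5,5), each with probability 1/30.
E[A + B | max(A, B) = 5] = (6 + 7 + 8 + 9 + 6 + 7 + 8 + 9 + 10) / 9 = 70/9.

70/9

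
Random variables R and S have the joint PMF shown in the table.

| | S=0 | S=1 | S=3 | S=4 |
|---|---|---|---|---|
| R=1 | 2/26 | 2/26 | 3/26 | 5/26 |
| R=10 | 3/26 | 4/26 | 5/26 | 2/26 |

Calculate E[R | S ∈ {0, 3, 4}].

11/2

P(S ∈ {0, 3, 4}) = 10/13.
Σ R·P over the event = 1·(2/26) + 1·(3/26) + 1·(5/26) + 10·(3/26) + 10·(5/26) + 10·(2/26) = 55/13.
E[R | S ∈ {0, 3, 4}] = (55/13) / (10/13) = 11/2.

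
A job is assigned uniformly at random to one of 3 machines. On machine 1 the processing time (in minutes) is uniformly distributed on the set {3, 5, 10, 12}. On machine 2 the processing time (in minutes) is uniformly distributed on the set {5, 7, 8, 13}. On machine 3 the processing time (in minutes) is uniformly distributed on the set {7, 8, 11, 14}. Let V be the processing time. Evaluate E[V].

E[V | machine 1] = (3+5+10+12)/4 = 15/2.
E[V | machine 2] = (5+7+8+13)/4 = 33/4.
E[V | machine 3] = (7+8+11+14)/4 = 10.
E[V] = (1/3)·(15/2) + (1/3)·(33/4) + (1/3)·(10) = 103/12.

103/12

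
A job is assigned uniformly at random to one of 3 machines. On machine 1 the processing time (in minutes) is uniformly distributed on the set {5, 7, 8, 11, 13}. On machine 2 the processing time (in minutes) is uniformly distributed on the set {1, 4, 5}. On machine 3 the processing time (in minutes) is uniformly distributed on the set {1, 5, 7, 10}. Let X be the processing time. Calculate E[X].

E[X | machine 1] = (5+7+8+11+13)/5 = 44/5.
E[X | machine 2] = (1+4+5)/3 = 10/3.
E[X | machine 3] = (1+5+7+10)/4 = 23/4.
E[X] = (1/3)·(44/5) + (1/3)·(10/3) + (1/3)·(23/4) = 1073/180.

1073/180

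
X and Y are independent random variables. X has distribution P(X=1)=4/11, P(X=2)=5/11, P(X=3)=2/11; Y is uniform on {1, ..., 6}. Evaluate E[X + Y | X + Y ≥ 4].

P(X + Y ≥ 4) = 53/66.
Summing (X+Y)·P(x,y) over outcomes with X + Y ≥ 4 gives 158/33.
E[X + Y | X + Y ≥ 4] = (158/33) / (53/66) = 316/53.

316/53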